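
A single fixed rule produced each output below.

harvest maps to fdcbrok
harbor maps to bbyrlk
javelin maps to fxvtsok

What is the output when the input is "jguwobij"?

Rule — sort the characters into reverse alphabetical order, then shift every letter 10 places forward in the alphabet (wrapping around).
Doing the same to "jguwobij": "geyttsql".

geyttsql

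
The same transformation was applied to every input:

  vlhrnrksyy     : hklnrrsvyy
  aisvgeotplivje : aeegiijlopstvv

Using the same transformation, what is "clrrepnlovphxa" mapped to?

acehllnopprrvx

The rule is to sort the characters into alphabetical order.
For "clrrepnlovphxa" the result is "acehllnopprrvx".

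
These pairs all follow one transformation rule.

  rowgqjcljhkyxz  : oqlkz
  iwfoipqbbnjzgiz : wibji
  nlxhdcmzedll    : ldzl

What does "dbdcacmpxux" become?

In each case the input is transformed by: keep one character in every 3, starting at position 2 (positions 2nd, 5th, 8th, ...).
On "dbdcacmpxux" that produces "bapx".

bapx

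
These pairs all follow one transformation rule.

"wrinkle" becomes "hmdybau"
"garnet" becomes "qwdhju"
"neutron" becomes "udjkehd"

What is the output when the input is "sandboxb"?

The pattern: swap each adjacent pair of characters (1↔2, 3↔4, ...), then shift every letter 10 places backward in the alphabet (wrapping around).
Starting from "sandboxb": after the first operation, "asdnobbx"; after the second, "qitderrn".
(Check on "garnet": → "agnrte" → "qwdhju" ✓)

qitderrn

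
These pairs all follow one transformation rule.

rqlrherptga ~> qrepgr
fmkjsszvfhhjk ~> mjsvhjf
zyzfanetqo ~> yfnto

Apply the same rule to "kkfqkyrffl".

kqyfl

Each output is the input with this applied: move the first character to the end, then keep every other character starting from the first (positions 1st, 3rd, 5th, ...).
Applying that to "kkfqkyrffl" gives "kqyfl".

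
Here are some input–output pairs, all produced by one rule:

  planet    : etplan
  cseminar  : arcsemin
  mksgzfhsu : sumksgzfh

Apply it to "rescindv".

dvrescin

What's happening: move the last 2 characters to the front (rotate right by 2).
Applying that to "rescindv" gives "dvrescin".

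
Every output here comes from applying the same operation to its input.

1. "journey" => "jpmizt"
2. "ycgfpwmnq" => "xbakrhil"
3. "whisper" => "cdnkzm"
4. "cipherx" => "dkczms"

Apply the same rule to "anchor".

ixcjm

The pattern: delete the first character, then shift every letter 5 places backward in the alphabet (wrapping around).
On "anchor": the first step gives "nchor", and the second then gives "ixcjm".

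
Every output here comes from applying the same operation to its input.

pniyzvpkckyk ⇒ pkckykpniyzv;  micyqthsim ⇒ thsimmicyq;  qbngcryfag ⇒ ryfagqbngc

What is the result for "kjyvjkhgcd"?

khgcdkjyvj

Rule — swap the front and back halves of the string.
For "kjyvjkhgcd" the result is "khgcdkjyvj".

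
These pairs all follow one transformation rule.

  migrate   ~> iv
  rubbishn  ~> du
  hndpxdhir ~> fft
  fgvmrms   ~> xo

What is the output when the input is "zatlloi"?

What's happening: shift every letter 2 places forward in the alphabet (wrapping around), then keep one character in every 3, starting at position 3 (positions 3rd, 6th, 9th, ...).
On "zatlloi": the first step gives "bcvnnqk", and the second then gives "vq".

vq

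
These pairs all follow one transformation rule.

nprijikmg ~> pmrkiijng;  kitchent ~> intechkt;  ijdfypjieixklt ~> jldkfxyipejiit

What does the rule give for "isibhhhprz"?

The pattern: take characters alternately from the front and the back (1st, last, 2nd, 2nd-last, ...), then move the first 2 characters to the end (rotate left by 2).
Starting from "isibhhhprz": after the first operation, "izsripbhhh"; after the second, "sripbhhhiz".

sripbhhhiz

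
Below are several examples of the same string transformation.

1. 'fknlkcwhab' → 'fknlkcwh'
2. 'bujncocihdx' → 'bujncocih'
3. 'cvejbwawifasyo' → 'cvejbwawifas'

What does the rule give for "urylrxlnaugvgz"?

The rule is to delete the last 2 characters.
Doing the same to "urylrxlnaugvgz": "urylrxlnaugv".

urylrxlnaugv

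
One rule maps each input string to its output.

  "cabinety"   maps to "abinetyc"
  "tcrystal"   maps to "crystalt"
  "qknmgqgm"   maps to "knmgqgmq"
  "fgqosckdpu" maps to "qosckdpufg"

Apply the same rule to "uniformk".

The rule is to move the last 3 characters to the front (rotate right by 3), then swap the front and back halves of the string.
Working it through for "uniformk": intermediate "rmkunifo", final "niformku".
(Check on "qknmgqgm": → "qgmqknmg" → "knmgqgmq" ✓)

niformku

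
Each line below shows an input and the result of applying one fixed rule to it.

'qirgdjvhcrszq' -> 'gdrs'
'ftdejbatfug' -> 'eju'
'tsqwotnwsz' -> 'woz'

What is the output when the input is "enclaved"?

la

The rule is to swap each adjacent pair of characters (1↔2, 3↔4, ...), then keep one character in every 3, starting at position 3 (positions 3rd, 6th, 9th, ...).
For "enclaved", step one produces "nelcvade"; step two turns that into "la".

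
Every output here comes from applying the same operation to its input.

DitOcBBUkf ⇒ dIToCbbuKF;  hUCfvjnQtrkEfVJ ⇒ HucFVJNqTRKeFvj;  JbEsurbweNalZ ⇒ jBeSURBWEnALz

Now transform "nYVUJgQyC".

NyvujGqYc

In each case the input is transformed by: flip the case of every letter.
Applying that to "nYVUJgQyC" gives "NyvujGqYc".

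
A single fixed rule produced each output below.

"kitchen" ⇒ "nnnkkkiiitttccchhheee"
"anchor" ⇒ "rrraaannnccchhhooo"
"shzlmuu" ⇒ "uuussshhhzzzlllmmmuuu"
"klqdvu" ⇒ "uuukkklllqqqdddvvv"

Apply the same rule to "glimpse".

Each output is the input with this applied: repeat every character 3 times, then move the last 3 characters to the front (rotate right by 3).
"glimpse" → "gggllliiimmmpppssseee" → "eeegggllliiimmmpppsss".

eeegggllliiimmmpppsss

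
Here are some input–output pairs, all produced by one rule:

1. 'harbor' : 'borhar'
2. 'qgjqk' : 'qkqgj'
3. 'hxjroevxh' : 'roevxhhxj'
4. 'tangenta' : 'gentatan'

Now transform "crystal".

The transformation: move the first 3 characters to the end (rotate left by 3).
Applying that to "crystal" gives "stalcry".

stalcry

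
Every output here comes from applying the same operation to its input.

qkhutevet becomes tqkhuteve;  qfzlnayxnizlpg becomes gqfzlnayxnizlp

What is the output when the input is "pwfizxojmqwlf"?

Rule — move the last character to the front.
Applying that to "pwfizxojmqwlf" gives "fpwfizxojmqwl".

fpwfizxojmqwl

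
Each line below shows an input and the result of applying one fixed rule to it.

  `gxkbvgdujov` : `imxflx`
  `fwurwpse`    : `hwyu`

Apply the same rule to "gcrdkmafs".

itmcu

The rule is to keep every other character starting from the first (positions 1st, 3rd, 5th, ...), then shift every letter 2 places forward in the alphabet (wrapping around).
Starting from "gcrdkmafs": after the first operation, "grkas"; after the second, "itmcu".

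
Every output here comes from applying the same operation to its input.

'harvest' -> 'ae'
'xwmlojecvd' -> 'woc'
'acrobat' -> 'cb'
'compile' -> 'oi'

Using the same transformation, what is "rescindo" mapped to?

eio

What's happening: keep one character in every 3, starting at position 2 (positions 2nd, 5th, 8th, ...).
For "rescindo" the result is "eio".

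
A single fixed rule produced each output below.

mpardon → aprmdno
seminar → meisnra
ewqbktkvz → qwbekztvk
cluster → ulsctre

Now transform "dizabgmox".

ziadbxgom

What's happening: move the first 2 characters to the end (rotate left by 2), then take characters alternately from the front and the back (1st, last, 2nd, 2nd-last, ...).
For "dizabgmox", step one produces "zabgmoxdi"; step two turns that into "ziadbxgom".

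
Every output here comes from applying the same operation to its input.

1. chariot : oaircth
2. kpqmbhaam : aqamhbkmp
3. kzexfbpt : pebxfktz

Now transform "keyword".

The transformation: take characters alternately from the front and the back (1st, last, 2nd, 2nd-last, ...), then move the first 3 characters to the end (rotate left by 3).
Starting from "keyword": after the first operation, "kderyow"; after the second, "ryowkde".
(Check on "kpqmbhaam": → "kmpaqamhb" → "aqamhbkmp" ✓)

ryowkde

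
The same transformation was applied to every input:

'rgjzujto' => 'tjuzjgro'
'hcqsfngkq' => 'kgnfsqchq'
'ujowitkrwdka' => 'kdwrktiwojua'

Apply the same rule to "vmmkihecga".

The transformation: reverse the string, then move the first character to the end.
On "vmmkihecga": the first step gives "agcehikmmv", and the second then gives "gcehikmmva".
(Check on "rgjzujto": → "otjuzjgr" → "tjuzjgro" ✓)

gcehikmmva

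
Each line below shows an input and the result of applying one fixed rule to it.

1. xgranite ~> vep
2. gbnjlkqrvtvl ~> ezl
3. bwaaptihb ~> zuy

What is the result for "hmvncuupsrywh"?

The pattern: shift every letter 2 places backward in the alphabet (wrapping around), then keep only the first 3 characters.
Starting from "hmvncuupsrywh": after the first operation, "fktlassnqpwuf"; after the second, "fkt".
(Check on "xgranite": → "vepylgrc" → "vep" ✓)

fkt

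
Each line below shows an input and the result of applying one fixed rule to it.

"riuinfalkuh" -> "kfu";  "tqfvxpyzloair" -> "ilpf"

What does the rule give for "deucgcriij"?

icu

The pattern: keep one character in every 3, starting at position 3 (positions 3rd, 6th, 9th, ...), then reverse the string.
Doing the same to "deucgcriij": "icu".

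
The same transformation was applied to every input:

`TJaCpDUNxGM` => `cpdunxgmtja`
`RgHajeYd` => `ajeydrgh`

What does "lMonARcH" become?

narchlmo

The rule is to move the first 3 characters to the end (rotate left by 3), then convert every letter to lowercase.
For "lMonARcH", step one produces "nARcHlMo"; step two turns that into "narchlmo".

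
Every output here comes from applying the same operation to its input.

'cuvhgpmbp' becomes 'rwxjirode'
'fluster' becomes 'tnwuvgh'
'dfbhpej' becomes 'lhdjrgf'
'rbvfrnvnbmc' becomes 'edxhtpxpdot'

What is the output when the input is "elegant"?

Each output is the input with this applied: swap the first and last characters, then shift every letter 2 places forward in the alphabet (wrapping around).
Working it through for "elegant": intermediate "tlegane", final "vngicpg".

vngicpg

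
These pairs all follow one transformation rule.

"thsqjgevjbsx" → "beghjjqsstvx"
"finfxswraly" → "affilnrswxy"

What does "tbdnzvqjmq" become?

bdjmnqqtvz

Rule — sort the characters into alphabetical order.
On "tbdnzvqjmq" that produces "bdjmnqqtvz".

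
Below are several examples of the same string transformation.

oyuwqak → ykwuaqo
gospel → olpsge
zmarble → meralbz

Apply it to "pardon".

andrpo

Rule — swap the first and last characters, then swap each adjacent pair of characters (1↔2, 3↔4, ...).
Working it through for "pardon": intermediate "nardop", final "andrpo".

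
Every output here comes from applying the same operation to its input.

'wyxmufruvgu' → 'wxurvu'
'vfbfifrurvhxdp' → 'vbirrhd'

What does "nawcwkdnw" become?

nwwdw

The rule is to keep every other character starting from the first (positions 1st, 3rd, 5th, ...).
"nawcwkdnw" → "nwwdw".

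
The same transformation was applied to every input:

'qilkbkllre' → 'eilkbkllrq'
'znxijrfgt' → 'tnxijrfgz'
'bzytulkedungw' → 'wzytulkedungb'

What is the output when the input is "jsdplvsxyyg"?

gsdplvsxyyj

What's happening: swap the first and last characters.
On "jsdplvsxyyg" that produces "gsdplvsxyyj".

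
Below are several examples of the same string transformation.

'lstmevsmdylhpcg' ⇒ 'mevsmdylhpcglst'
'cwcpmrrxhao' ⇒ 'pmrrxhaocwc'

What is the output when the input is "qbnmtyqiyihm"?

The transformation: move the first 3 characters to the end (rotate left by 3).
So "qbnmtyqiyihm" becomes "mtyqiyihmqbn".

mtyqiyihmqbn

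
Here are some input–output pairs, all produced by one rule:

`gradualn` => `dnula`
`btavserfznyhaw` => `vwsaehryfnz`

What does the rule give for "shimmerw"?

mwmre

The transformation: delete the first 3 characters, then take characters alternately from the front and the back (1st, last, 2nd, 2nd-last, ...).
Starting from "shimmerw": after the first operation, "mmerw"; after the second, "mwmre".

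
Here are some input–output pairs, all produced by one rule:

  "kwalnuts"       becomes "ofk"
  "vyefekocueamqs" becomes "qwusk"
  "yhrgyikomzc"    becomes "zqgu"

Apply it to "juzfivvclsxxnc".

maupu

Each output is the input with this applied: shift every letter 8 places backward in the alphabet (wrapping around), then keep one character in every 3, starting at position 2 (positions 2nd, 5th, 8th, ...).
"juzfivvclsxxnc" → "bmrxannudkppfu" → "maupu".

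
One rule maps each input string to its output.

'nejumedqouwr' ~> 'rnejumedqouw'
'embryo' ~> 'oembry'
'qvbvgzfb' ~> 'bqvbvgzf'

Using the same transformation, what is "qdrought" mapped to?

tqdrough

What's happening: move the last character to the front.
For "qdrought" the result is "tqdrough".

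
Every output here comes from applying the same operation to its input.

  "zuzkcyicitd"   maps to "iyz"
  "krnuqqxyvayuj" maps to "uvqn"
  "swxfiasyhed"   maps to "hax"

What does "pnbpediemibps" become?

The pattern: keep one character in every 3, starting at position 3 (positions 3rd, 6th, 9th, ...), then reverse the string.
On "pnbpediemibps": the first step gives "bdmp", and the second then gives "pmdb".

pmdb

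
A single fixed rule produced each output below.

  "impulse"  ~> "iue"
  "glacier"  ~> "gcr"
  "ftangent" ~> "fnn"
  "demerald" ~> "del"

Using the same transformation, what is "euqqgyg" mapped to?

The pattern: keep one character in every 3, starting at position 1 (positions 1st, 4th, 7th, ...).
On "euqqgyg" that produces "eqg".

eqg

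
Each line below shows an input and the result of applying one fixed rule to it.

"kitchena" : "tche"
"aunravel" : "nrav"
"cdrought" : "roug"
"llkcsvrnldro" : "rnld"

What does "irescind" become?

In each case the input is transformed by: delete the last 2 characters, then keep only the last 4 characters.
Starting from "irescind": after the first operation, "iresci"; after the second, "esci".

esci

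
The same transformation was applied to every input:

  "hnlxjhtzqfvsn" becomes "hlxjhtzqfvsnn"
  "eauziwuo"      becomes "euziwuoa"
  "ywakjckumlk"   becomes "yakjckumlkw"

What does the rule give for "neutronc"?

nutronce

What's happening: move the first character to the end, then swap the first and last characters.
For "neutronc", step one produces "eutroncn"; step two turns that into "nutronce".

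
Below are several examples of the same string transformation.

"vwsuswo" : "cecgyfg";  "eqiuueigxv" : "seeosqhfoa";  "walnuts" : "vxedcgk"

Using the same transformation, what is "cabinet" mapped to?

Each output is the input with this applied: shift every letter 10 places forward in the alphabet (wrapping around), then move the first 2 characters to the end (rotate left by 2).
Working it through for "cabinet": intermediate "mklsxod", final "lsxodmk".

lsxodmk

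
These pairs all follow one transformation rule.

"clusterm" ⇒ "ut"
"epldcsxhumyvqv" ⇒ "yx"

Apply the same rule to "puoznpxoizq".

zz

In each case the input is transformed by: sort the characters into reverse alphabetical order, then keep only the first 2 characters.
Working it through for "puoznpxoizq": intermediate "zzxuqppooni", final "zz".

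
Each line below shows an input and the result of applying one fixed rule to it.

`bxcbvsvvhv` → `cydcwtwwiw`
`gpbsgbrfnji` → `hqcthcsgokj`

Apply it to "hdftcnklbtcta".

iegudolmcudub

Each output is the input with this applied: shift every letter 1 place forward in the alphabet (wrapping around).
Doing the same to "hdftcnklbtcta": "iegudolmcudub".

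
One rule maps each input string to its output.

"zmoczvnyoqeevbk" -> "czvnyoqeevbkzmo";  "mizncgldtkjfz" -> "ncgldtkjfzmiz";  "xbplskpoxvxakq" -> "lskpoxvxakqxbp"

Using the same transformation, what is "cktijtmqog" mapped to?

The pattern: move the first 3 characters to the end (rotate left by 3).
For "cktijtmqog" the result is "ijtmqogckt".

ijtmqogckt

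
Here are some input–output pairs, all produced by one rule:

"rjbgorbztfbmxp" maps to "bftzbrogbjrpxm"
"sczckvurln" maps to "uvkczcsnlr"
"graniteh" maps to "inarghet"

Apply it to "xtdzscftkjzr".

Rule — reverse the string, then move the first 3 characters to the end (rotate left by 3).
So "xtdzscftkjzr" becomes "ktfcszdtxrzj".
(Check on "graniteh": → "hetinarg" → "inarghet" ✓)

ktfcszdtxrzj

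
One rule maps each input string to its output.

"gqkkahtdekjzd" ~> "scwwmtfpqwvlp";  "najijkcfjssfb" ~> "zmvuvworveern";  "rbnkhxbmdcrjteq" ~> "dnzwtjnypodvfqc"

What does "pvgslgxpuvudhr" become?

bhsexsjbghgptd

Rule — shift every letter 12 places forward in the alphabet (wrapping around).
Applying that to "pvgslgxpuvudhr" gives "bhsexsjbghgptd".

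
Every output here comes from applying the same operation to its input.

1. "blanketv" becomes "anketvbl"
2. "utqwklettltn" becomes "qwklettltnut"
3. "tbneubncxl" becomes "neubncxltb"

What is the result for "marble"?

rblema

The rule is to move the first 2 characters to the end (rotate left by 2).
So "marble" becomes "rblema".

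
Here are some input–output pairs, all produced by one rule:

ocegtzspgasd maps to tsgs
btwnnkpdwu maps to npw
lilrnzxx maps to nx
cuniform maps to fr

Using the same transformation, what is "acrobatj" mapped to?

The transformation: delete the first 3 characters, then keep every other character starting from the second (positions 2nd, 4th, 6th, ...).
Working it through for "acrobatj": intermediate "obatj", final "bt".

bt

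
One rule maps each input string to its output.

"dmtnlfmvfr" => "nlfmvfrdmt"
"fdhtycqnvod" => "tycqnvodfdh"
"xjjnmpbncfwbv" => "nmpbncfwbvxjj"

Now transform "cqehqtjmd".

The pattern: move the first 3 characters to the end (rotate left by 3).
Applying that to "cqehqtjmd" gives "hqtjmdcqe".

hqtjmdcqe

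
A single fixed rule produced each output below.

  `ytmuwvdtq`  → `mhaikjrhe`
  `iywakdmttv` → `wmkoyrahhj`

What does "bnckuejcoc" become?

pbqyisxqcq

Each output is the input with this applied: shift every letter 12 places backward in the alphabet (wrapping around).
So "bnckuejcoc" becomes "pbqyisxqcq".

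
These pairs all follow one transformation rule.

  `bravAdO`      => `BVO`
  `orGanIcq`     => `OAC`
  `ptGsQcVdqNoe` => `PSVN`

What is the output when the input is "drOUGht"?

DUT

The transformation: keep one character in every 3, starting at position 1 (positions 1st, 4th, 7th, ...), then convert every letter to uppercase.
For "drOUGht" the result is "DUT".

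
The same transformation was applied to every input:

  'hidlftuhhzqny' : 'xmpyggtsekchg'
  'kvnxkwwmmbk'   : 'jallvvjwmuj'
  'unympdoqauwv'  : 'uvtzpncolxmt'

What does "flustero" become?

The rule is to shift every letter 1 place backward in the alphabet (wrapping around), then reverse the string.
"flustero" → "ektrsdqn" → "nqdsrtke".
(Check on "kvnxkwwmmbk": → "jumwjvvllaj" → "jallvvjwmuj" ✓)

nqdsrtke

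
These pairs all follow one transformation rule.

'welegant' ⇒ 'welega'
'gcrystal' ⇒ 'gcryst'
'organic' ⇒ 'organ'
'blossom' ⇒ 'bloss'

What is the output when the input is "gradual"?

gradu

The transformation: delete the last 2 characters.
So "gradual" becomes "gradu".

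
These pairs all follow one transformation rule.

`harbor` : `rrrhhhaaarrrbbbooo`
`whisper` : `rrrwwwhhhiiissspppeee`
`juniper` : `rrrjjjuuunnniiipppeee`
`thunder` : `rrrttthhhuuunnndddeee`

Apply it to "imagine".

eeeiiimmmaaagggiiinnn

The rule is to repeat every character 3 times, then move the last 3 characters to the front (rotate right by 3).
Applying that to "imagine" gives "eeeiiimmmaaagggiiinnn".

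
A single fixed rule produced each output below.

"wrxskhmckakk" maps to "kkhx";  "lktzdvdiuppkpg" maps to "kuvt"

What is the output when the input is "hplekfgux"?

In each case the input is transformed by: keep one character in every 3, starting at position 3 (positions 3rd, 6th, 9th, ...), then reverse the string.
On "hplekfgux" that produces "xfl".

xfl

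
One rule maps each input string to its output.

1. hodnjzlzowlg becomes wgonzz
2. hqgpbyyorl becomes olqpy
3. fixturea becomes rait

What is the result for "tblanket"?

In each case the input is transformed by: keep every other character starting from the second (positions 2nd, 4th, 6th, ...), then move the last 2 characters to the front (rotate right by 2).
Applying both steps to "tblanket": "bakt", then "ktba".

ktba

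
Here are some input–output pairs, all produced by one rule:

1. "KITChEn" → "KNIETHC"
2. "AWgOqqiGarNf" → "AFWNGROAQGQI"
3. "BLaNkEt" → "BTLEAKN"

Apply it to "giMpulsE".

What's happening: take characters alternately from the front and the back (1st, last, 2nd, 2nd-last, ...), then convert every letter to uppercase.
On "giMpulsE": the first step gives "gEisMlpu", and the second then gives "GEISMLPU".
(Check on "AWgOqqiGarNf": → "AfWNgrOaqGqi" → "AFWNGROAQGQI" ✓)

GEISMLPU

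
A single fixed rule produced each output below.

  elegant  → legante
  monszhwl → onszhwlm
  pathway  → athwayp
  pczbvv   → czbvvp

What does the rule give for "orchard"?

Each output is the input with this applied: move the first character to the end.
"orchard" → "rchardo".

rchardo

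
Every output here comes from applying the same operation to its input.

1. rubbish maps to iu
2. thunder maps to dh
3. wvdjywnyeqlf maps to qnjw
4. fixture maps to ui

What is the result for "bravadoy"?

Rule — reverse the string, then keep one character in every 3, starting at position 3 (positions 3rd, 6th, 9th, ...).
So "bravadoy" becomes "da".

da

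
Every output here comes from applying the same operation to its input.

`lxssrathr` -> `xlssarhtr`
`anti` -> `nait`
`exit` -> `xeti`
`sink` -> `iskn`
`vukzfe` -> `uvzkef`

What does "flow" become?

lfwo

The transformation: swap each adjacent pair of characters (1↔2, 3↔4, ...).
Applying that to "flow" gives "lfwo".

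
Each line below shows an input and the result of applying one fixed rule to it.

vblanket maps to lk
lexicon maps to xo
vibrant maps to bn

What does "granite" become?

at

The pattern: keep one character in every 3, starting at position 3 (positions 3rd, 6th, 9th, ...).
For "granite" the result is "at".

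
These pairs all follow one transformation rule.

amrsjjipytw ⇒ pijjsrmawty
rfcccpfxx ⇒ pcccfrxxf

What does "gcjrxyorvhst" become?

vroyxrjcgtsh

The pattern: reverse the string, then move the first 3 characters to the end (rotate left by 3).
Starting from "gcjrxyorvhst": after the first operation, "tshvroyxrjcg"; after the second, "vroyxrjcgtsh".
(Check on "rfcccpfxx": → "xxfpcccfr" → "pcccfrxxf" ✓)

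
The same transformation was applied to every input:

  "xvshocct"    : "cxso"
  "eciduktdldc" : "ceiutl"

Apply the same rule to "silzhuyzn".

What's happening: keep every other character starting from the first (positions 1st, 3rd, 5th, ...), then move the last character to the front.
So "silzhuyzn" becomes "nslhy".

nslhy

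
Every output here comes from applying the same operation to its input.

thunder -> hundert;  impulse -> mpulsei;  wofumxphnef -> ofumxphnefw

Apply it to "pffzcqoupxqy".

ffzcqoupxqyp

In each case the input is transformed by: move the first character to the end.
For "pffzcqoupxqy" the result is "ffzcqoupxqyp".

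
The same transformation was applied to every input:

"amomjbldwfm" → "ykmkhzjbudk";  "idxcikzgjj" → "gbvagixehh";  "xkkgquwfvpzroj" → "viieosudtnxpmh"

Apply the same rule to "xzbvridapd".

vxztpgbynb

In each case the input is transformed by: shift every letter 2 places backward in the alphabet (wrapping around).
"xzbvridapd" → "vxztpgbynb".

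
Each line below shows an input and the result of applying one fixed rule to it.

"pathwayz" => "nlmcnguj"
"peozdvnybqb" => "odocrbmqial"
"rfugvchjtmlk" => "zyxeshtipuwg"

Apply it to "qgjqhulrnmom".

zbzdtwduhyea

The pattern: shift every letter 13 places forward in the alphabet (wrapping around) — i.e. ROT13, then move the last 3 characters to the front (rotate right by 3).
"qgjqhulrnmom" → "zbzdtwduhyea".
(Check on "pathwayz": → "cngujnlm" → "nlmcnguj" ✓)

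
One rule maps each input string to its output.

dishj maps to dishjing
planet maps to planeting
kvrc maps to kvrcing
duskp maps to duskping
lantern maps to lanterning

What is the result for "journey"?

journeying

The rule is to append "ing".
Applying that to "journey" gives "journeying".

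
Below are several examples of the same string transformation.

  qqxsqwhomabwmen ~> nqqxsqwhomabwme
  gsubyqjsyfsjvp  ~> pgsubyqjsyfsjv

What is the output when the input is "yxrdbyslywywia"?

ayxrdbyslywywi

The pattern: move the last character to the front.
"yxrdbyslywywia" → "ayxrdbyslywywi".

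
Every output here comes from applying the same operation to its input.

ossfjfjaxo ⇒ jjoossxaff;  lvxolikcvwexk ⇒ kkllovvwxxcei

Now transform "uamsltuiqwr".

Each output is the input with this applied: sort the characters into alphabetical order, then move the first 3 characters to the end (rotate left by 3).
Starting from "uamsltuiqwr": after the first operation, "ailmqrstuuw"; after the second, "mqrstuuwail".
(Check on "lvxolikcvwexk": → "ceikkllovvwxx" → "kkllovvwxxcei" ✓)

mqrstuuwail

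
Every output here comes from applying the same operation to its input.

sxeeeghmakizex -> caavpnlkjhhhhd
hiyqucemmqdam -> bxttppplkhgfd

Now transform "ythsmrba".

bwvupked

Looking at the pairs, the operation is to sort the characters into reverse alphabetical order, then shift every letter 3 places forward in the alphabet (wrapping around).
For "ythsmrba" the result is "bwvupked".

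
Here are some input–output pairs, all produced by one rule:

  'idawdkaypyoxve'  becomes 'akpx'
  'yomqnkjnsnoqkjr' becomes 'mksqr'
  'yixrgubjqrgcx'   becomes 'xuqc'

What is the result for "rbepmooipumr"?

Each output is the input with this applied: keep one character in every 3, starting at position 3 (positions 3rd, 6th, 9th, ...).
On "rbepmooipumr" that produces "eopr".

eopr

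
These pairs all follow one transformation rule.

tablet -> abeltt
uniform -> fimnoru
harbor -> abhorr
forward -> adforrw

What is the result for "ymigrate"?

aegimrty

Looking at the pairs, the operation is to sort the characters into alphabetical order.
Doing the same to "ymigrate": "aegimrty".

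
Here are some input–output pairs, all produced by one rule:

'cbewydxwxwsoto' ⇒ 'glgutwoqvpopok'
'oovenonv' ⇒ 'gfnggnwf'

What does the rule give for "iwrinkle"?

In each case the input is transformed by: shift every letter 8 places backward in the alphabet (wrapping around), then move the last 3 characters to the front (rotate right by 3).
"iwrinkle" → "aojafcdw" → "cdwaojaf".

cdwaojaf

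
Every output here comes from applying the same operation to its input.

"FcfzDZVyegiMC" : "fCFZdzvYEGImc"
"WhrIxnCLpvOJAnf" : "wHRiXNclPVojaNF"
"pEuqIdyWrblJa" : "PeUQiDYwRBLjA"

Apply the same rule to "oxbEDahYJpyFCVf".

In each case the input is transformed by: flip the case of every letter.
On "oxbEDahYJpyFCVf" that produces "OXBedAHyjPYfcvF".

OXBedAHyjPYfcvF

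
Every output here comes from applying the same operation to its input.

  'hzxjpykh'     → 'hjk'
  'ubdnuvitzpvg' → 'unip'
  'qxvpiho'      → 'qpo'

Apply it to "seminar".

sir

Each output is the input with this applied: keep one character in every 3, starting at position 1 (positions 1st, 4th, 7th, ...).
On "seminar" that produces "sir".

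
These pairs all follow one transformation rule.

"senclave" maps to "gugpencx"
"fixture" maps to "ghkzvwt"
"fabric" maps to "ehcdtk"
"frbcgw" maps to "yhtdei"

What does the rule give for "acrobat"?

What's happening: shift every letter 2 places forward in the alphabet (wrapping around), then move the last character to the front.
For "acrobat" the result is "vcetqdc".
(Check on "fixture": → "hkzvwtg" → "ghkzvwt" ✓)

vcetqdc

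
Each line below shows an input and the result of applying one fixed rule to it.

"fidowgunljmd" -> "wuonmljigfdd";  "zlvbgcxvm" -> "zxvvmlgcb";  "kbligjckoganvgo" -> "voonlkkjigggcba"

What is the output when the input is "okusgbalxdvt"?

xvutsolkgdba

In each case the input is transformed by: sort the characters into reverse alphabetical order.
On "okusgbalxdvt" that produces "xvutsolkgdba".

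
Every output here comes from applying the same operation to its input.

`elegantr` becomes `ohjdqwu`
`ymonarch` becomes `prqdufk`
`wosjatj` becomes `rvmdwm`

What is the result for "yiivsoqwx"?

llyvrtza

The pattern: delete the first character, then shift every letter 3 places forward in the alphabet (wrapping around).
"yiivsoqwx" → "iivsoqwx" → "llyvrtza".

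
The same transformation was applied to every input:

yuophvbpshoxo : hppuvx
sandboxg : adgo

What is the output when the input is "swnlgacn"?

Each output is the input with this applied: keep every other character starting from the second (positions 2nd, 4th, 6th, ...), then sort the characters into alphabetical order.
Applying both steps to "swnlgacn": "wlan", then "alnw".

alnw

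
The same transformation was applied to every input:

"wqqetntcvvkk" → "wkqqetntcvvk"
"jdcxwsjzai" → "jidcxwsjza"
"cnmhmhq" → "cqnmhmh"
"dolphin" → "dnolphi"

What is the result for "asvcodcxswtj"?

What's happening: swap the first and last characters, then move the last character to the front.
Working it through for "asvcodcxswtj": intermediate "jsvcodcxswta", final "ajsvcodcxswt".

ajsvcodcxswt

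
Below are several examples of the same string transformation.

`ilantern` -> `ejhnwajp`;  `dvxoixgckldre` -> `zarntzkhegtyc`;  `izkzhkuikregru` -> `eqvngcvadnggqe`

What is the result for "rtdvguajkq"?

nmpgzfrwcq

Rule — shift every letter 4 places backward in the alphabet (wrapping around), then take characters alternately from the front and the back (1st, last, 2nd, 2nd-last, ...).
Starting from "rtdvguajkq": after the first operation, "npzrcqwfgm"; after the second, "nmpgzfrwcq".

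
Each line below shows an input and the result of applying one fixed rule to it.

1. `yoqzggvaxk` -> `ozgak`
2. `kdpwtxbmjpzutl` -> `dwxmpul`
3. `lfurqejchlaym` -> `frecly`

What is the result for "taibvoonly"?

Looking at the pairs, the operation is to keep every other character starting from the second (positions 2nd, 4th, 6th, ...).
So "taibvoonly" becomes "abony".

abony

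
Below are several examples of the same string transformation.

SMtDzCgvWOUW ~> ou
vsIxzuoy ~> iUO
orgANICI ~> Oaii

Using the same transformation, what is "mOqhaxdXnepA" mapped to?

oAEa

The pattern: flip the case of every letter, then keep only the vowels.
Working it through for "mOqhaxdXnepA": intermediate "MoQHAXDxNEPa", final "oAEa".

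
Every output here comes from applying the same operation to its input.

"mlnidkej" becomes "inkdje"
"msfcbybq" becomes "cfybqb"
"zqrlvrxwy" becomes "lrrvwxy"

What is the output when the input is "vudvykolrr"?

What's happening: delete the first 2 characters, then swap each adjacent pair of characters (1↔2, 3↔4, ...).
For "vudvykolrr", step one produces "dvykolrr"; step two turns that into "vdkylorr".

vdkylorr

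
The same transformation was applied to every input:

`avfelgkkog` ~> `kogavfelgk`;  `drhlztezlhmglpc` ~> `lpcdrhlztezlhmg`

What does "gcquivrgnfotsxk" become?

sxkgcquivrgnfot

Looking at the pairs, the operation is to move the last 3 characters to the front (rotate right by 3).
On "gcquivrgnfotsxk" that produces "sxkgcquivrgnfot".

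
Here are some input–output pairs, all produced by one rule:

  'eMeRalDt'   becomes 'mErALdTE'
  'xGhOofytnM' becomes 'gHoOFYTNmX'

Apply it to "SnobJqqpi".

NOBjQQPIs

Looking at the pairs, the operation is to flip the case of every letter, then move the first character to the end.
On "SnobJqqpi": the first step gives "sNOBjQQPI", and the second then gives "NOBjQQPIs".
(Check on "eMeRalDt": → "EmErALdT" → "mErALdTE" ✓)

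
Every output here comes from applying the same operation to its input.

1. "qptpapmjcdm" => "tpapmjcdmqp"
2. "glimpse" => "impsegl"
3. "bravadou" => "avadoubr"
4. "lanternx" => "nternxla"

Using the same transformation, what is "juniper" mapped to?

niperju

Looking at the pairs, the operation is to move the first 2 characters to the end (rotate left by 2).
So "juniper" becomes "niperju".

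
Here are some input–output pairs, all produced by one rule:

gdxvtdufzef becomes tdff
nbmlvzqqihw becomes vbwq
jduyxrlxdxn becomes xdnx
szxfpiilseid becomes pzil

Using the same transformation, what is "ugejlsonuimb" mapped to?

Each output is the input with this applied: keep one character in every 3, starting at position 2 (positions 2nd, 5th, 8th, ...), then swap each adjacent pair of characters (1↔2, 3↔4, ...).
For "ugejlsonuimb", step one produces "glnm"; step two turns that into "lgmn".

lgmn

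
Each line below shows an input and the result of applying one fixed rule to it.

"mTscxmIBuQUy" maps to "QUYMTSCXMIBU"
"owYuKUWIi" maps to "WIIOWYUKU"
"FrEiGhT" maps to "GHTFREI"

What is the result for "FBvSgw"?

SGWFBV

The rule is to move the last 3 characters to the front (rotate right by 3), then convert every letter to uppercase.
"FBvSgw" → "SgwFBv" → "SGWFBV".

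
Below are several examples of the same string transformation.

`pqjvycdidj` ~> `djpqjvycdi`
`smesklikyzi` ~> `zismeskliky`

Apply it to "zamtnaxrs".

The transformation: move the last 2 characters to the front (rotate right by 2).
So "zamtnaxrs" becomes "rszamtnax".

rszamtnax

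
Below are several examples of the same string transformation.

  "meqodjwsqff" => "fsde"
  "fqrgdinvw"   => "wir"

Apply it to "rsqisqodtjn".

ndss

Rule — reverse the string, then keep one character in every 3, starting at position 1 (positions 1st, 4th, 7th, ...).
"rsqisqodtjn" → "njtdoqsiqsr" → "ndss".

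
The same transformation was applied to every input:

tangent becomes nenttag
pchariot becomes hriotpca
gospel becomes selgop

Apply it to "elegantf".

eantfelg

Looking at the pairs, the operation is to move the first 3 characters to the end (rotate left by 3), then swap the first and last characters.
Applying both steps to "elegantf": "gantfele", then "eantfelg".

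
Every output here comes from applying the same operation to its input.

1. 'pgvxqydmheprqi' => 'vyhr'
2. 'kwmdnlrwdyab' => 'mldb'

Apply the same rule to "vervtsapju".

rsj

Rule — keep one character in every 3, starting at position 3 (positions 3rd, 6th, 9th, ...).
So "vervtsapju" becomes "rsj".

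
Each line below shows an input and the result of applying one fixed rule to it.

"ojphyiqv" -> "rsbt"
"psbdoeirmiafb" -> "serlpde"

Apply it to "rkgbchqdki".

In each case the input is transformed by: shift every letter 3 places forward in the alphabet (wrapping around), then keep every other character starting from the first (positions 1st, 3rd, 5th, ...).
Working it through for "rkgbchqdki": intermediate "unjefktgnl", final "ujftn".
(Check on "psbdoeirmiafb": → "svegrhlupldie" → "serlpde" ✓)

ujftn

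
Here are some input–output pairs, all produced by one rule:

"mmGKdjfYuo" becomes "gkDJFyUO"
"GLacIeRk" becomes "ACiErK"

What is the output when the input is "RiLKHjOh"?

The rule is to flip the case of every letter, then delete the first 2 characters.
On "RiLKHjOh": the first step gives "rIlkhJoH", and the second then gives "lkhJoH".

lkhJoH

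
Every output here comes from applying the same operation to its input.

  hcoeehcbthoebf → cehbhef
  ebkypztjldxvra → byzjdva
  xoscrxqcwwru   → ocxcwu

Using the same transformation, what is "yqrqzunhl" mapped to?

Each output is the input with this applied: keep every other character starting from the second (positions 2nd, 4th, 6th, ...).
Applying that to "yqrqzunhl" gives "qquh".

qquh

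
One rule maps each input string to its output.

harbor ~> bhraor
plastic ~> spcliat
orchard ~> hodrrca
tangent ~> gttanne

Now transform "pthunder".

nprtehdu

The pattern: take characters alternately from the front and the back (1st, last, 2nd, 2nd-last, ...), then move the last character to the front.
Doing the same to "pthunder": "nprtehdu".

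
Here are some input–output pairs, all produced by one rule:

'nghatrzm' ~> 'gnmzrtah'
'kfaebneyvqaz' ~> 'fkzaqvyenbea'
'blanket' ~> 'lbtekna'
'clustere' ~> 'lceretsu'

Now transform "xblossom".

bxmossol

In each case the input is transformed by: reverse the string, then move the last 2 characters to the front (rotate right by 2).
On "xblossom": the first step gives "mossolbx", and the second then gives "bxmossol".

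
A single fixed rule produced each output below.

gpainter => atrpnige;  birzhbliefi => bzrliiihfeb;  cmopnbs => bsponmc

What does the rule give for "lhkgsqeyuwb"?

bywusqlkhge

What's happening: sort the characters into reverse alphabetical order, then move the last character to the front.
For "lhkgsqeyuwb", step one produces "ywusqlkhgeb"; step two turns that into "bywusqlkhge".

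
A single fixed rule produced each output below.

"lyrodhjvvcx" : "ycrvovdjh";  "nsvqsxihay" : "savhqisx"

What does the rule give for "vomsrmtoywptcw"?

The rule is to take characters alternately from the front and the back (1st, last, 2nd, 2nd-last, ...), then delete the first 2 characters.
Working it through for "vomsrmtoywptcw": intermediate "vwocmtsprwmyto", final "ocmtsprwmyto".

ocmtsprwmyto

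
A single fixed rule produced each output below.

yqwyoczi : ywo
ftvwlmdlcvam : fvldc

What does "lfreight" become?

Looking at the pairs, the operation is to delete the last 2 characters, then keep every other character starting from the first (positions 1st, 3rd, 5th, ...).
"lfreight" → "lfreig" → "lri".
(Check on "yqwyoczi": → "yqwyoc" → "ywo" ✓)

lri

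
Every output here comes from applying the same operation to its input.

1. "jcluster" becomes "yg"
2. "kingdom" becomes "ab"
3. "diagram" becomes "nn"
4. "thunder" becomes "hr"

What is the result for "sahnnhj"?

uu

Looking at the pairs, the operation is to shift every letter 13 places forward in the alphabet (wrapping around) — i.e. ROT13, then keep one character in every 3, starting at position 3 (positions 3rd, 6th, 9th, ...).
For "sahnnhj", step one produces "fnuaauw"; step two turns that into "uu".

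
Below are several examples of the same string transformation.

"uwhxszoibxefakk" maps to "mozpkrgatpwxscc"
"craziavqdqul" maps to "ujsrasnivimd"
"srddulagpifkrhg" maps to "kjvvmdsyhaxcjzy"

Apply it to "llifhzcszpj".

In each case the input is transformed by: shift every letter 8 places backward in the alphabet (wrapping around).
Doing the same to "llifhzcszpj": "ddaxzrukrhb".

ddaxzrukrhb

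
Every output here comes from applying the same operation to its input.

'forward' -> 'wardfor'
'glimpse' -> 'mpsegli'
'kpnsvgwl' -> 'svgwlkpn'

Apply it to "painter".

In each case the input is transformed by: move the first 3 characters to the end (rotate left by 3).
Applying that to "painter" gives "nterpai".

nterpai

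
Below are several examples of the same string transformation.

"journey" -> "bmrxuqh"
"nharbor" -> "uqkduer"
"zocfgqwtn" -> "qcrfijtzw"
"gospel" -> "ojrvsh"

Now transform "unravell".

oxqudyho

What's happening: shift every letter 3 places forward in the alphabet (wrapping around), then move the last character to the front.
Applying both steps to "unravell": "xqudyhoo", then "oxqudyho".
(Check on "nharbor": → "qkdueru" → "uqkduer" ✓)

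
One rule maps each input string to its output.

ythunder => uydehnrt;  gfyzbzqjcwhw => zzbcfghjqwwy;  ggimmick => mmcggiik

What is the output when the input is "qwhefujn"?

uwefhjnq

Looking at the pairs, the operation is to sort the characters into alphabetical order, then move the last 2 characters to the front (rotate right by 2).
For "qwhefujn", step one produces "efhjnquw"; step two turns that into "uwefhjnq".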